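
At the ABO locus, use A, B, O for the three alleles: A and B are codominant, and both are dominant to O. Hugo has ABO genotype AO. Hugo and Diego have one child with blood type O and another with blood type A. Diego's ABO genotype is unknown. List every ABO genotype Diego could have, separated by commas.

For each candidate genotype of Diego, check whether crossing it with AO can produce every observed child phenotype.
  AA → possible child types {A} ✗
  AB → possible child types {A, B, AB} ✗
  AO → possible child types {O, A} ✓
  BB → possible child types {B, AB} ✗
  BO → possible child types {O, A, B, AB} ✓
  OO → possible child types {O, A} ✓

AO, BO, OO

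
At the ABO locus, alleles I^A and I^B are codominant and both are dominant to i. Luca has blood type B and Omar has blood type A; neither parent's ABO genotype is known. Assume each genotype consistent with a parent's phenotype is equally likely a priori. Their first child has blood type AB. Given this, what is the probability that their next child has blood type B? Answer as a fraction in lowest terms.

Possible genotypes: Luca ∈ {I^B I^B, I^B i}; Omar ∈ {I^A I^A, I^A i}.
Weight each parental genotype pair by prior × P(type-AB child):
  I^B I^B × I^A I^A: posterior weight 4/9; P(next child type B) = 0.
  I^B I^B × I^A i: posterior weight 2/9; P(next child type B) = 1/2.
  I^B i × I^A I^A: posterior weight 2/9; P(next child type B) = 0.
  I^B i × I^A i: posterior weight 1/9; P(next child type B) = 1/4.
Weighted sum = 5/36.

5/36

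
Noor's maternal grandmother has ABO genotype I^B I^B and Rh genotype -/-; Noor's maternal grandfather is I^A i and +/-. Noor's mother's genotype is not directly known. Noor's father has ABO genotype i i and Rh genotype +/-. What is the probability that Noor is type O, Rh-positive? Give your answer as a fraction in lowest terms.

Noor's mother's ABO genotype from I^B I^B × I^A i: 1/2 I^A I^B, 1/2 I^B i.
Crossing each possibility with the father i i and summing P(type O): 1/2·0 + 1/2·1/2 = 1/4.
Similarly for Rh via the mother's Rh distribution: P(Rh+) = 5/8.
Independent loci: 1/4 × 5/8 = 5/32.

5/32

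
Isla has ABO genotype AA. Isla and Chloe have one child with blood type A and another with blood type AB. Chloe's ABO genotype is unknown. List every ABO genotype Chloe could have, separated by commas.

For each candidate genotype of Chloe, check whether crossing it with AA can produce every observed child phenotype.
  AA → possible child types {A} ✗
  AB → possible child types {A, AB} ✓
  AO → possible child types {A} ✗
  BB → possible child types {AB} ✗
  BO → possible child types {A, AB} ✓
  OO → possible child types {A} ✗

AB, BO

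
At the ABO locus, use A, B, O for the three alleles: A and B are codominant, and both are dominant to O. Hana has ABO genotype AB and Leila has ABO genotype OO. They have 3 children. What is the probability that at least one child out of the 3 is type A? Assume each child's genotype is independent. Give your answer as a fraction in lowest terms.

7/8

ABO cross AB × OO → 1/2 A, 1/2 B.
So P(type A) = 1/2 per child.
P(none) = (1/2)^3 = 1/8; P(at least one) = 1 − 1/8 = 7/8.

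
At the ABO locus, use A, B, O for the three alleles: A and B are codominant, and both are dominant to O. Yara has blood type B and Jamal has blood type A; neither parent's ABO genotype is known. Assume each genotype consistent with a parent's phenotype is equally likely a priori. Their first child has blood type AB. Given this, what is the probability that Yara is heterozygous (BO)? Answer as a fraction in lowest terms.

Possible genotypes: Yara ∈ {BB, BO}; Jamal ∈ {AA, AO}.
Weight each parental genotype pair by prior × P(type-AB child):
  BB × AA: posterior weight 4/9.
  BB × AO: posterior weight 2/9.
  BO × AA: posterior weight 2/9.
  BO × AO: posterior weight 1/9.
Sum the posterior weight over pairs where Yara is BO: 1/3.

1/3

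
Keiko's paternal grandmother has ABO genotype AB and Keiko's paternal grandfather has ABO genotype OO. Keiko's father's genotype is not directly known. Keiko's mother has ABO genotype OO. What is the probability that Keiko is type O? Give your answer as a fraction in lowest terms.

1/2

Keiko's father's ABO genotype from AB × OO: 1/2 AO, 1/2 BO.
Crossing each possibility with the mother OO and summing P(type O): 1/2·1/2 + 1/2·1/2 = 1/2.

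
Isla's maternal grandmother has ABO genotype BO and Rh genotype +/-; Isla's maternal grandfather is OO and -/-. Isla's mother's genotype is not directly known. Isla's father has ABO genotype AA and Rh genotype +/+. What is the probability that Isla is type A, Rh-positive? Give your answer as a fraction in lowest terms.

3/4

Isla's mother's ABO genotype from BO × OO: 1/2 BO, 1/2 OO.
Crossing each possibility with the father AA and summing P(type A): 1/2·1/2 + 1/2·1 = 3/4.
Similarly for Rh via the mother's Rh distribution: P(Rh+) = 1.
Independent loci: 3/4 × 1 = 3/4.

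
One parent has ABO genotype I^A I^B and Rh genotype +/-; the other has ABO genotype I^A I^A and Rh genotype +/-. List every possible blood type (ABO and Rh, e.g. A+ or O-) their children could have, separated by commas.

A+, A-, AB+, AB-

Gametes from I^A I^B × I^A I^A give offspring ABO genotypes I^A I^A, I^A I^B, i.e. phenotypes A, AB.
Rh cross +/- × +/- → phenotypes Rh+, Rh-.
Combining independently: A+, A-, AB+, AB-.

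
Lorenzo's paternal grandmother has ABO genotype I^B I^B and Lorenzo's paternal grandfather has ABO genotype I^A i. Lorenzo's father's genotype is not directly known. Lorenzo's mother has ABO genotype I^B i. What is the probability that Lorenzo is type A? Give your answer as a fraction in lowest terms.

1/8

Lorenzo's father's ABO genotype from I^B I^B × I^A i: 1/2 I^A I^B, 1/2 I^B i.
Crossing each possibility with the mother I^B i and summing P(type A): 1/2·1/4 + 1/2·0 = 1/8.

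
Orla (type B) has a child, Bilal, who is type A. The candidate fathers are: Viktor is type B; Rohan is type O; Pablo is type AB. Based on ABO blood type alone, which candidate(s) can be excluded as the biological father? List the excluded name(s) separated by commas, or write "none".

A candidate is excluded only if no genotype consistent with his phenotype could produce a type A child with a type B mother.
Viktor (type B): no genotype consistent with that phenotype can produce a type-A child with a type-B mother.
Rohan (type O): no genotype consistent with that phenotype can produce a type-A child with a type-B mother.

Viktor, Rohan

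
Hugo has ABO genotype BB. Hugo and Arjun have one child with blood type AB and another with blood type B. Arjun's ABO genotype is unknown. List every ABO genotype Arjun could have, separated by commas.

AB, AO

For each candidate genotype of Arjun, check whether crossing it with BB can produce every observed child phenotype.
  AA → possible child types {AB} ✗
  AB → possible child types {B, AB} ✓
  AO → possible child types {B, AB} ✓
  BB → possible child types {B} ✗
  BO → possible child types {B} ✗
  OO → possible child types {B} ✗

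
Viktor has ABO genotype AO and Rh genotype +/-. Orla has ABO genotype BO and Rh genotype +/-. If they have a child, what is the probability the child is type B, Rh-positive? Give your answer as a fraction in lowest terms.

3/16

ABO cross AO × BO → offspring phenotypes: 1/4 O, 1/4 A, 1/4 B, 1/4 AB.
Rh cross +/- × +/- → 3/4 Rh+, 1/4 Rh-.
Independent loci: P(type B, Rh-positive) = 1/4 × 3/4 = 3/16.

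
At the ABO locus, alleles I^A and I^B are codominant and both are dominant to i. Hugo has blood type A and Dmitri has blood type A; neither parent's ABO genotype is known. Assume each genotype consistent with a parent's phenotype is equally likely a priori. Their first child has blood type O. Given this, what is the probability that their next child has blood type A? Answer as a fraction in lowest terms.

3/4

Possible genotypes: Hugo ∈ {I^A I^A, I^A i}; Dmitri ∈ {I^A I^A, I^A i}.
Weight each parental genotype pair by prior × P(type-O child):
  I^A i × I^A i: posterior weight 1; P(next child type A) = 3/4.
Weighted sum = 3/4.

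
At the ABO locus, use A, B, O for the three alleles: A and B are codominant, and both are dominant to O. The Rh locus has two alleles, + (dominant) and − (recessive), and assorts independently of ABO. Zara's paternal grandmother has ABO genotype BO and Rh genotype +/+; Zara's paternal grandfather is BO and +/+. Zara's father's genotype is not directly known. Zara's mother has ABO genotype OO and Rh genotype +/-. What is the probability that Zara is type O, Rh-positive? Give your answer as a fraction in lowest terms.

Zara's father's ABO genotype from BO × BO: 1/4 BB, 1/2 BO, 1/4 OO.
Crossing each possibility with the mother OO and summing P(type O): 1/4·0 + 1/2·1/2 + 1/4·1 = 1/2.
Similarly for Rh via the father's Rh distribution: P(Rh+) = 1.
Independent loci: 1/2 × 1 = 1/2.

1/2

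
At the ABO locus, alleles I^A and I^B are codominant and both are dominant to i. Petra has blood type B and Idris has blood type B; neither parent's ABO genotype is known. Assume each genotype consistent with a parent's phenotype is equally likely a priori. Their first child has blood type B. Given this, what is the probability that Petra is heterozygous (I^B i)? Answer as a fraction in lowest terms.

7/15

Possible genotypes: Petra ∈ {I^B I^B, I^B i}; Idris ∈ {I^B I^B, I^B i}.
Weight each parental genotype pair by prior × P(type-B child):
  I^B I^B × I^B I^B: posterior weight 4/15.
  I^B I^B × I^B i: posterior weight 4/15.
  I^B i × I^B I^B: posterior weight 4/15.
  I^B i × I^B i: posterior weight 1/5.
Sum the posterior weight over pairs where Petra is I^B i: 7/15.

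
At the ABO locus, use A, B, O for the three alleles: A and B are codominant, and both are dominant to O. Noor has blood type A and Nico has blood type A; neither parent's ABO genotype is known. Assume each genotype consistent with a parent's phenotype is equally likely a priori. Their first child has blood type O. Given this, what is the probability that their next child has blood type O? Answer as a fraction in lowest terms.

1/4

Possible genotypes: Noor ∈ {AA, AO}; Nico ∈ {AA, AO}.
Weight each parental genotype pair by prior × P(type-O child):
  AO × AO: posterior weight 1; P(next child type O) = 1/4.
Weighted sum = 1/4.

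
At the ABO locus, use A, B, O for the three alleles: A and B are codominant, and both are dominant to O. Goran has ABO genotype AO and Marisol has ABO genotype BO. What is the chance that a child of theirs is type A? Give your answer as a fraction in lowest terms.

1/4

ABO cross AO × BO → offspring phenotypes: 1/4 O, 1/4 A, 1/4 B, 1/4 AB.
So P(type A) = 1/4.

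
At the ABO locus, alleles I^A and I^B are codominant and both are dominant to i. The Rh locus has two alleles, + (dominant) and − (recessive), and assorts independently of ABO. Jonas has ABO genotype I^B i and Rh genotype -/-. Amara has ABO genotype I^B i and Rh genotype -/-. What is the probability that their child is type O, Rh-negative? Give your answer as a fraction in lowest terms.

ABO cross I^B i × I^B i → offspring phenotypes: 1/4 O, 3/4 B.
Rh cross -/- × -/- → 1 Rh-.
Independent loci: P(type O, Rh-negative) = 1/4 × 1 = 1/4.

1/4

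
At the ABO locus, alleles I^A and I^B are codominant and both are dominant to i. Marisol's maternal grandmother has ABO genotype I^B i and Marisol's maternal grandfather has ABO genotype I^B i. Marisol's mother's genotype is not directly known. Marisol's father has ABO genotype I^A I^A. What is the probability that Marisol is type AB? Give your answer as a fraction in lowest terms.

1/2

Marisol's mother's ABO genotype from I^B i × I^B i: 1/4 I^B I^B, 1/2 I^B i, 1/4 i i.
Crossing each possibility with the father I^A I^A and summing P(type AB): 1/4·1 + 1/2·1/2 + 1/4·0 = 1/2.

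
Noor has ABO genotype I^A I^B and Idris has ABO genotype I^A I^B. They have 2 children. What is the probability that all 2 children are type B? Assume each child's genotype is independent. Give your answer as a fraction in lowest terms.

1/16

ABO cross I^A I^B × I^A I^B → 1/4 A, 1/4 B, 1/2 AB.
So P(type B) = 1/4 per child.
All 2 independent: (1/4)^2 = 1/16.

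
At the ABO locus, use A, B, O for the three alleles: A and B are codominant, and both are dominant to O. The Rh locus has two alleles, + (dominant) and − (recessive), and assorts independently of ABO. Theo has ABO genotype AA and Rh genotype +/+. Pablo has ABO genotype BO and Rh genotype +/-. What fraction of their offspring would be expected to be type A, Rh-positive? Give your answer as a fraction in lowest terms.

ABO cross AA × BO → offspring phenotypes: 1/2 A, 1/2 AB.
Rh cross +/+ × +/- → 1 Rh+.
Independent loci: P(type A, Rh-positive) = 1/2 × 1 = 1/2.

1/2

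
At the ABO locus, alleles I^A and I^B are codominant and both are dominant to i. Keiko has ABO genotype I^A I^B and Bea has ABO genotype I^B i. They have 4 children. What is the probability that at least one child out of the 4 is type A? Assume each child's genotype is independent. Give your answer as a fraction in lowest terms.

ABO cross I^A I^B × I^B i → 1/4 A, 1/2 B, 1/4 AB.
So P(type A) = 1/4 per child.
P(none) = (3/4)^4 = 81/256; P(at least one) = 1 − 81/256 = 175/256.

175/256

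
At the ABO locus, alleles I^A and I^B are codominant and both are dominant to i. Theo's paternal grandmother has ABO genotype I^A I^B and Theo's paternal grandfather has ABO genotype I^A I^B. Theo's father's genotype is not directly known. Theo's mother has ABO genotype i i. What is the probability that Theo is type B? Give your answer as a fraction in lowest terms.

1/2

Theo's father's ABO genotype from I^A I^B × I^A I^B: 1/4 I^A I^A, 1/2 I^A I^B, 1/4 I^B I^B.
Crossing each possibility with the mother i i and summing P(type B): 1/4·0 + 1/2·1/2 + 1/4·1 = 1/2.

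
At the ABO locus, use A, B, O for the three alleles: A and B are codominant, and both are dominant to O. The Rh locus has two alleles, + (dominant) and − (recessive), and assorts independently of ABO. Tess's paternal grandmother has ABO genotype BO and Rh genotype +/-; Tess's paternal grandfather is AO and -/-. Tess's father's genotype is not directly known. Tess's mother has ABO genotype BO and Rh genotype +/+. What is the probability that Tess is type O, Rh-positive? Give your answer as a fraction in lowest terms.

Tess's father's ABO genotype from BO × AO: 1/4 AB, 1/4 AO, 1/4 BO, 1/4 OO.
Crossing each possibility with the mother BO and summing P(type O): 1/4·0 + 1/4·1/4 + 1/4·1/4 + 1/4·1/2 = 1/4.
Similarly for Rh via the father's Rh distribution: P(Rh+) = 1.
Independent loci: 1/4 × 1 = 1/4.

1/4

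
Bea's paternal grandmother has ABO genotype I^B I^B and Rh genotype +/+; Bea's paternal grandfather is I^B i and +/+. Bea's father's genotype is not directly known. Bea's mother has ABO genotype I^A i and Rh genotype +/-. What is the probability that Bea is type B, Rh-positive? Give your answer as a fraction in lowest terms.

3/8

Bea's father's ABO genotype from I^B I^B × I^B i: 1/2 I^B I^B, 1/2 I^B i.
Crossing each possibility with the mother I^A i and summing P(type B): 1/2·1/2 + 1/2·1/4 = 3/8.
Similarly for Rh via the father's Rh distribution: P(Rh+) = 1.
Independent loci: 3/8 × 1 = 3/8.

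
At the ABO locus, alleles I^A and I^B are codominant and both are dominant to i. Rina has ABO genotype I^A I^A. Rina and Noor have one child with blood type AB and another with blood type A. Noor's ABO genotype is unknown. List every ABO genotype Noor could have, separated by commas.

I^A I^B, I^B i

For each candidate genotype of Noor, check whether crossing it with I^A I^A can produce every observed child phenotype.
  I^A I^A → possible child types {A} ✗
  I^A I^B → possible child types {A, AB} ✓
  I^A i → possible child types {A} ✗
  I^B I^B → possible child types {AB} ✗
  I^B i → possible child types {A, AB} ✓
  i i → possible child types {A} ✗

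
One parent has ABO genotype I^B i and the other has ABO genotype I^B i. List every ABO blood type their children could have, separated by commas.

Gametes from I^B i × I^B i give offspring ABO genotypes I^B I^B, I^B i, i i, i.e. phenotypes O, B.

O, B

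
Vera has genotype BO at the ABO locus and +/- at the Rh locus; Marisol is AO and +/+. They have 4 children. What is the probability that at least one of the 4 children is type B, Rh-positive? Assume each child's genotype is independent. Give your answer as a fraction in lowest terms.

175/256

ABO cross BO × AO → 1/4 O, 1/4 A, 1/4 B, 1/4 AB.
Rh cross +/- × +/+ → 1 Rh+; so P(type B, Rh-positive) = 1/4 × 1 = 1/4 per child.
P(none) = (3/4)^4 = 81/256; P(at least one) = 1 − 81/256 = 175/256.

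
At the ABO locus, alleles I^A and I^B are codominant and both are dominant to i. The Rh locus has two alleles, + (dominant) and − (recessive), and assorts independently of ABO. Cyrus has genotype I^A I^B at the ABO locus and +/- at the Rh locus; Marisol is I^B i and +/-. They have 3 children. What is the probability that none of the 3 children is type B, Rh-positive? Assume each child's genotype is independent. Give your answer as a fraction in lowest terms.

ABO cross I^A I^B × I^B i → 1/4 A, 1/2 B, 1/4 AB.
Rh cross +/- × +/- → 3/4 Rh+, 1/4 Rh-; so P(type B, Rh-positive) = 1/2 × 3/4 = 3/8 per child.
P(not type B, Rh-positive) = 5/8 for one child; (5/8)^3 = 125/512.

125/512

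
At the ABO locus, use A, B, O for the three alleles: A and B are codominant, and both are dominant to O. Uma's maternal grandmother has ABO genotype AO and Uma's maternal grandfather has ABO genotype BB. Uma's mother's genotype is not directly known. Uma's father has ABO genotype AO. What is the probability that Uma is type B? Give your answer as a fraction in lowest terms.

Uma's mother's ABO genotype from AO × BB: 1/2 AB, 1/2 BO.
Crossing each possibility with the father AO and summing P(type B): 1/2·1/4 + 1/2·1/4 = 1/4.

1/4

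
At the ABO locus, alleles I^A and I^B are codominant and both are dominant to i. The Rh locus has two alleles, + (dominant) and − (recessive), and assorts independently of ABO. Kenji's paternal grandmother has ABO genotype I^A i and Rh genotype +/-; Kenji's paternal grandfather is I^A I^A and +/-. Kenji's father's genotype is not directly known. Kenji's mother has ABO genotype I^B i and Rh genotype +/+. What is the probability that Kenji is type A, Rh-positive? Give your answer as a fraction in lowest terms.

Kenji's father's ABO genotype from I^A i × I^A I^A: 1/2 I^A I^A, 1/2 I^A i.
Crossing each possibility with the mother I^B i and summing P(type A): 1/2·1/2 + 1/2·1/4 = 3/8.
Similarly for Rh via the father's Rh distribution: P(Rh+) = 1.
Independent loci: 3/8 × 1 = 3/8.

3/8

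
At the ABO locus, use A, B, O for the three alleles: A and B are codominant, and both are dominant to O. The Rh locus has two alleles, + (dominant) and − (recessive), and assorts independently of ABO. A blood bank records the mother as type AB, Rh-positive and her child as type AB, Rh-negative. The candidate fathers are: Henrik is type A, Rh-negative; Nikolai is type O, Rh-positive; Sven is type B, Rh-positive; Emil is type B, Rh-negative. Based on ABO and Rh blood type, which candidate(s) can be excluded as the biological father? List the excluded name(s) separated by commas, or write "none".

Nikolai

A candidate is excluded only if no genotype consistent with his phenotype could produce a type AB, Rh-negative child with a type AB, Rh-positive mother.
Nikolai (type O, Rh+): no genotype consistent with that phenotype can produce a type-AB Rh- child with a type-AB mother.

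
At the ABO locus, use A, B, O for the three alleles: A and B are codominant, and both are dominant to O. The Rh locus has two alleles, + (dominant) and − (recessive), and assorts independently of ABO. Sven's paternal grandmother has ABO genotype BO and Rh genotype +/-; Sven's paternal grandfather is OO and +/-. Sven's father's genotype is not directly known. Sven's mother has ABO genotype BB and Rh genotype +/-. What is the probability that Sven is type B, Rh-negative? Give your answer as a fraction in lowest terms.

1/4

Sven's father's ABO genotype from BO × OO: 1/2 BO, 1/2 OO.
Crossing each possibility with the mother BB and summing P(type B): 1/2·1 + 1/2·1 = 1.
Similarly for Rh via the father's Rh distribution: P(Rh-) = 1/4.
Independent loci: 1 × 1/4 = 1/4.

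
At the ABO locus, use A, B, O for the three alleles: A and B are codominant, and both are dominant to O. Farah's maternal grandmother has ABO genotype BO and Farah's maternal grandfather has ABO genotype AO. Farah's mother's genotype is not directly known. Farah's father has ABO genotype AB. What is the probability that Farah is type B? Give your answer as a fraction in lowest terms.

3/8

Farah's mother's ABO genotype from BO × AO: 1/4 AB, 1/4 AO, 1/4 BO, 1/4 OO.
Crossing each possibility with the father AB and summing P(type B): 1/4·1/4 + 1/4·1/4 + 1/4·1/2 + 1/4·1/2 = 3/8.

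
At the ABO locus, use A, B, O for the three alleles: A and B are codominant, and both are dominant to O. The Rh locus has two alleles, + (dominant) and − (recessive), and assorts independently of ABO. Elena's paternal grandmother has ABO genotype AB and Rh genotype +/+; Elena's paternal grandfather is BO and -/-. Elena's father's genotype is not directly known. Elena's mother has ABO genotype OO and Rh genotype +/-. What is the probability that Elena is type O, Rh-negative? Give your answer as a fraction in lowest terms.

1/16

Elena's father's ABO genotype from AB × BO: 1/4 AB, 1/4 AO, 1/4 BB, 1/4 BO.
Crossing each possibility with the mother OO and summing P(type O): 1/4·0 + 1/4·1/2 + 1/4·0 + 1/4·1/2 = 1/4.
Similarly for Rh via the father's Rh distribution: P(Rh-) = 1/4.
Independent loci: 1/4 × 1/4 = 1/16.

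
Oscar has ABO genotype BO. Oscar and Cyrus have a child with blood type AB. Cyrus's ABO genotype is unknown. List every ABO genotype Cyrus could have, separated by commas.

For each candidate genotype of Cyrus, check whether crossing it with BO can produce every observed child phenotype.
  AA → possible child types {A, AB} ✓
  AB → possible child types {A, B, AB} ✓
  AO → possible child types {O, A, B, AB} ✓
  BB → possible child types {B} ✗
  BO → possible child types {O, B} ✗
  OO → possible child types {O, B} ✗

AA, AB, AO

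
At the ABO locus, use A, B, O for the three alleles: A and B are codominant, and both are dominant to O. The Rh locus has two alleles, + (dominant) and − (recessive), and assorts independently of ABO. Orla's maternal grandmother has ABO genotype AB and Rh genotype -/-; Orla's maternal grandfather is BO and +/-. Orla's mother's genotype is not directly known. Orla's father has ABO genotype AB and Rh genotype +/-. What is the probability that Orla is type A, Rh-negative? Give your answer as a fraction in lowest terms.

Orla's mother's ABO genotype from AB × BO: 1/4 AB, 1/4 AO, 1/4 BB, 1/4 BO.
Crossing each possibility with the father AB and summing P(type A): 1/4·1/4 + 1/4·1/2 + 1/4·0 + 1/4·1/4 = 1/4.
Similarly for Rh via the mother's Rh distribution: P(Rh-) = 3/8.
Independent loci: 1/4 × 3/8 = 3/32.

3/32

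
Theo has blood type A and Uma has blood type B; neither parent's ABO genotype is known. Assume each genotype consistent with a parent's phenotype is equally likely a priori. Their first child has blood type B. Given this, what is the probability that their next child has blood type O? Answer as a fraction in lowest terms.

1/12

Possible genotypes: Theo ∈ {I^A I^A, I^A i}; Uma ∈ {I^B I^B, I^B i}.
Weight each parental genotype pair by prior × P(type-B child):
  I^A i × I^B I^B: posterior weight 2/3; P(next child type O) = 0.
  I^A i × I^B i: posterior weight 1/3; P(next child type O) = 1/4.
Weighted sum = 1/12.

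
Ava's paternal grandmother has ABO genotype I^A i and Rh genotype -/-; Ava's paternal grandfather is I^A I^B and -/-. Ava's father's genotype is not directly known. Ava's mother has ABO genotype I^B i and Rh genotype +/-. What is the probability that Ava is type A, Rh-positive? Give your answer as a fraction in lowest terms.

1/8

Ava's father's ABO genotype from I^A i × I^A I^B: 1/4 I^A I^A, 1/4 I^A I^B, 1/4 I^A i, 1/4 I^B i.
Crossing each possibility with the mother I^B i and summing P(type A): 1/4·1/2 + 1/4·1/4 + 1/4·1/4 + 1/4·0 = 1/4.
Similarly for Rh via the father's Rh distribution: P(Rh+) = 1/2.
Independent loci: 1/4 × 1/2 = 1/8.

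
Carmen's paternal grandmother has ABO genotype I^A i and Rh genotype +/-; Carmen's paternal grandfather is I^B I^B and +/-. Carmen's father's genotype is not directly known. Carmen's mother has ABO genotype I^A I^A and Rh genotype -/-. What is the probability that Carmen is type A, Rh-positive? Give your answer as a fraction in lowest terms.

1/4

Carmen's father's ABO genotype from I^A i × I^B I^B: 1/2 I^A I^B, 1/2 I^B i.
Crossing each possibility with the mother I^A I^A and summing P(type A): 1/2·1/2 + 1/2·1/2 = 1/2.
Similarly for Rh via the father's Rh distribution: P(Rh+) = 1/2.
Independent loci: 1/2 × 1/2 = 1/4.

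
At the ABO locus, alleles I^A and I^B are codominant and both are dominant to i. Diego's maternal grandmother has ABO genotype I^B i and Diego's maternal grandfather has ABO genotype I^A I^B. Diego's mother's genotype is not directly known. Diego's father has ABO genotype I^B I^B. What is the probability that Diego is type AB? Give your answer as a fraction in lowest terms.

Diego's mother's ABO genotype from I^B i × I^A I^B: 1/4 I^A I^B, 1/4 I^A i, 1/4 I^B I^B, 1/4 I^B i.
Crossing each possibility with the father I^B I^B and summing P(type AB): 1/4·1/2 + 1/4·1/2 + 1/4·0 + 1/4·0 = 1/4.

1/4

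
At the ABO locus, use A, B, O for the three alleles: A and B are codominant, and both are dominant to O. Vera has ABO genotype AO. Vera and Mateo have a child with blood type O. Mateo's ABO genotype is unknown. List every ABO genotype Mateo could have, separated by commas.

AO, BO, OO

For each candidate genotype of Mateo, check whether crossing it with AO can produce every observed child phenotype.
  AA → possible child types {A} ✗
  AB → possible child types {A, B, AB} ✗
  AO → possible child types {O, A} ✓
  BB → possible child types {B, AB} ✗
  BO → possible child types {O, A, B, AB} ✓
  OO → possible child types {O, A} ✓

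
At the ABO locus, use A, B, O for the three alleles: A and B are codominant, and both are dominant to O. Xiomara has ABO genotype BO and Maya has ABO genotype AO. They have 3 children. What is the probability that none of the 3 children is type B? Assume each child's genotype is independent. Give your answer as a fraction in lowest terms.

ABO cross BO × AO → 1/4 O, 1/4 A, 1/4 B, 1/4 AB.
So P(type B) = 1/4 per child.
P(not type B) = 3/4 for one child; (3/4)^3 = 27/64.

27/64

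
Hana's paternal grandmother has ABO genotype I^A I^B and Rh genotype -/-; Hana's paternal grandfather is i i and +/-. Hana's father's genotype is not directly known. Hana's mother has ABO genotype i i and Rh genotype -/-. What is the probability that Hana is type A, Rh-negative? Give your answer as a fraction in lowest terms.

Hana's father's ABO genotype from I^A I^B × i i: 1/2 I^A i, 1/2 I^B i.
Crossing each possibility with the mother i i and summing P(type A): 1/2·1/2 + 1/2·0 = 1/4.
Similarly for Rh via the father's Rh distribution: P(Rh-) = 3/4.
Independent loci: 1/4 × 3/4 = 3/16.

3/16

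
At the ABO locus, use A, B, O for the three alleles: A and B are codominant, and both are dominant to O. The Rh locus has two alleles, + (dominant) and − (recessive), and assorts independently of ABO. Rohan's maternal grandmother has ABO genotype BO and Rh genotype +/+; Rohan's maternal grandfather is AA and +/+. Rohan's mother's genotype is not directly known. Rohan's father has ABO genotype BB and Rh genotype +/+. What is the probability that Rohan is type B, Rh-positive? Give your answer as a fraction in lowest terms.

1/2

Rohan's mother's ABO genotype from BO × AA: 1/2 AB, 1/2 AO.
Crossing each possibility with the father BB and summing P(type B): 1/2·1/2 + 1/2·1/2 = 1/2.
Similarly for Rh via the mother's Rh distribution: P(Rh+) = 1.
Independent loci: 1/2 × 1 = 1/2.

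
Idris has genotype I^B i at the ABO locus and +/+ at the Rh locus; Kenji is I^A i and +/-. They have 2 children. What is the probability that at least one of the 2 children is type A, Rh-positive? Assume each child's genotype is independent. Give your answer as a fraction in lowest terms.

7/16

ABO cross I^B i × I^A i → 1/4 O, 1/4 A, 1/4 B, 1/4 AB.
Rh cross +/+ × +/- → 1 Rh+; so P(type A, Rh-positive) = 1/4 × 1 = 1/4 per child.
P(none) = (3/4)^2 = 9/16; P(at least one) = 1 − 9/16 = 7/16.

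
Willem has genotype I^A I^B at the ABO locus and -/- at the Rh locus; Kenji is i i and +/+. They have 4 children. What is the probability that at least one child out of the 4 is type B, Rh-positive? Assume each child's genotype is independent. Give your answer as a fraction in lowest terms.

15/16

ABO cross I^A I^B × i i → 1/2 A, 1/2 B.
Rh cross -/- × +/+ → 1 Rh+; so P(type B, Rh-positive) = 1/2 × 1 = 1/2 per child.
P(none) = (1/2)^4 = 1/16; P(at least one) = 1 − 1/16 = 15/16.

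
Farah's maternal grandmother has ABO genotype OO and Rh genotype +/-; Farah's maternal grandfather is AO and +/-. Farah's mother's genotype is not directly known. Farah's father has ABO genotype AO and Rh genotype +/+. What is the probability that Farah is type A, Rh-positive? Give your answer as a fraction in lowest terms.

Farah's mother's ABO genotype from OO × AO: 1/2 AO, 1/2 OO.
Crossing each possibility with the father AO and summing P(type A): 1/2·3/4 + 1/2·1/2 = 5/8.
Similarly for Rh via the mother's Rh distribution: P(Rh+) = 1.
Independent loci: 5/8 × 1 = 5/8.

5/8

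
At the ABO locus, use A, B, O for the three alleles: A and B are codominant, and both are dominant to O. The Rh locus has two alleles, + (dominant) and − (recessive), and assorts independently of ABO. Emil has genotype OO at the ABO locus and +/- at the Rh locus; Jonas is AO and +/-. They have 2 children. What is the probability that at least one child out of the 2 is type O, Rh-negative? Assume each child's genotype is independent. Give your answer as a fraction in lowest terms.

15/64

ABO cross OO × AO → 1/2 O, 1/2 A.
Rh cross +/- × +/- → 3/4 Rh+, 1/4 Rh-; so P(type O, Rh-negative) = 1/2 × 1/4 = 1/8 per child.
P(none) = (7/8)^2 = 49/64; P(at least one) = 1 − 49/64 = 15/64.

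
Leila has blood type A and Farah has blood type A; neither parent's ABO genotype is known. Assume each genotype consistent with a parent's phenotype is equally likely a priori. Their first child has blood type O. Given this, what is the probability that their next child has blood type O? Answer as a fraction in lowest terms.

1/4

Possible genotypes: Leila ∈ {I^A I^A, I^A i}; Farah ∈ {I^A I^A, I^A i}.
Weight each parental genotype pair by prior × P(type-O child):
  I^A i × I^A i: posterior weight 1; P(next child type O) = 1/4.
Weighted sum = 1/4.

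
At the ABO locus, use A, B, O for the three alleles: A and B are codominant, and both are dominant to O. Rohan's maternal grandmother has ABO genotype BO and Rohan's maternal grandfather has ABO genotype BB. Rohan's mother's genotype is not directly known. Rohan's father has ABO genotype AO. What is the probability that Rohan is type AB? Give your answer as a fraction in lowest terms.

Rohan's mother's ABO genotype from BO × BB: 1/2 BB, 1/2 BO.
Crossing each possibility with the father AO and summing P(type AB): 1/2·1/2 + 1/2·1/4 = 3/8.

3/8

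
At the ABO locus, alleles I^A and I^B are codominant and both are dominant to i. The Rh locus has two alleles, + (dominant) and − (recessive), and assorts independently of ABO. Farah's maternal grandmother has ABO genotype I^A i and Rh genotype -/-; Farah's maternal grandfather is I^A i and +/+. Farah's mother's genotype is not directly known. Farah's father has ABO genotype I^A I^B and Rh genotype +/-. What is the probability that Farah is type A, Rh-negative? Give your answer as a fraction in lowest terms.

1/8

Farah's mother's ABO genotype from I^A i × I^A i: 1/4 I^A I^A, 1/2 I^A i, 1/4 i i.
Crossing each possibility with the father I^A I^B and summing P(type A): 1/4·1/2 + 1/2·1/2 + 1/4·1/2 = 1/2.
Similarly for Rh via the mother's Rh distribution: P(Rh-) = 1/4.
Independent loci: 1/2 × 1/4 = 1/8.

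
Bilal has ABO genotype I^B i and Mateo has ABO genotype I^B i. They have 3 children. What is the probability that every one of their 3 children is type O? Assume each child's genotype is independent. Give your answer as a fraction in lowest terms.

1/64

ABO cross I^B i × I^B i → 1/4 O, 3/4 B.
So P(type O) = 1/4 per child.
All 3 independent: (1/4)^3 = 1/64.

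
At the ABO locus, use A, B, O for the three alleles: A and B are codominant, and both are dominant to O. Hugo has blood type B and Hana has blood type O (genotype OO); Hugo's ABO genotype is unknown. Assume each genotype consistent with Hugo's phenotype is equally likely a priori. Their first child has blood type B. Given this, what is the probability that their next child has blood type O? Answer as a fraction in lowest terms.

Possible genotypes: Hugo ∈ {BB, BO}; Hana ∈ {OO}.
Weight each parental genotype pair by prior × P(type-B child):
  BB × OO: posterior weight 2/3; P(next child type O) = 0.
  BO × OO: posterior weight 1/3; P(next child type O) = 1/2.
Weighted sum = 1/6.

1/6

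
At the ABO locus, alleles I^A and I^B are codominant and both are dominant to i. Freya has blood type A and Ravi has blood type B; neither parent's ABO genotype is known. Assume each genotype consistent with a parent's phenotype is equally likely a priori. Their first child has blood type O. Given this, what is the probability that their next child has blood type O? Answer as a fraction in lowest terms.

Possible genotypes: Freya ∈ {I^A I^A, I^A i}; Ravi ∈ {I^B I^B, I^B i}.
Weight each parental genotype pair by prior × P(type-O child):
  I^A i × I^B i: posterior weight 1; P(next child type O) = 1/4.
Weighted sum = 1/4.

1/4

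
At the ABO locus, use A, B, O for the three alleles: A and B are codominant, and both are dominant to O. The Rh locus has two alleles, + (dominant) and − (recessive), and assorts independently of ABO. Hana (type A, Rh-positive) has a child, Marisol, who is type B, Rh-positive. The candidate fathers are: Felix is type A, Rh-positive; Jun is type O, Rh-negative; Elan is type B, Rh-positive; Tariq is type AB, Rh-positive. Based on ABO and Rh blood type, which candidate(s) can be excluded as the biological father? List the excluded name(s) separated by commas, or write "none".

A candidate is excluded only if no genotype consistent with his phenotype could produce a type B, Rh-positive child with a type A, Rh-positive mother.
Felix (type A, Rh+): no genotype consistent with that phenotype can produce a type-B Rh+ child with a type-A mother.
Jun (type O, Rh-): no genotype consistent with that phenotype can produce a type-B Rh+ child with a type-A mother.

Felix, Jun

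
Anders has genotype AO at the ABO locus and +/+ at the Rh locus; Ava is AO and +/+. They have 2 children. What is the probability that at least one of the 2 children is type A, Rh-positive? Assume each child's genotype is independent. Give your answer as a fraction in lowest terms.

15/16

ABO cross AO × AO → 1/4 O, 3/4 A.
Rh cross +/+ × +/+ → 1 Rh+; so P(type A, Rh-positive) = 3/4 × 1 = 3/4 per child.
P(none) = (1/4)^2 = 1/16; P(at least one) = 1 − 1/16 = 15/16.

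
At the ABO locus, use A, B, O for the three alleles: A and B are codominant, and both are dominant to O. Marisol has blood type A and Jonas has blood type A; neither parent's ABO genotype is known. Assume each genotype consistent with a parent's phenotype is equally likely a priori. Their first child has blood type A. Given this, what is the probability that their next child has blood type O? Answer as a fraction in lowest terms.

Possible genotypes: Marisol ∈ {AA, AO}; Jonas ∈ {AA, AO}.
Weight each parental genotype pair by prior × P(type-A child):
  AA × AA: posterior weight 4/15; P(next child type O) = 0.
  AA × AO: posterior weight 4/15; P(next child type O) = 0.
  AO × AA: posterior weight 4/15; P(next child type O) = 0.
  AO × AO: posterior weight 1/5; P(next child type O) = 1/4.
Weighted sum = 1/20.

1/20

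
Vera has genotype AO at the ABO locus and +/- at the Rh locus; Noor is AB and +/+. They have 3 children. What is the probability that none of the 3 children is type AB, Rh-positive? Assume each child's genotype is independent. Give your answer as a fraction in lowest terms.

ABO cross AO × AB → 1/2 A, 1/4 B, 1/4 AB.
Rh cross +/- × +/+ → 1 Rh+; so P(type AB, Rh-positive) = 1/4 × 1 = 1/4 per child.
P(not type AB, Rh-positive) = 3/4 for one child; (3/4)^3 = 27/64.

27/64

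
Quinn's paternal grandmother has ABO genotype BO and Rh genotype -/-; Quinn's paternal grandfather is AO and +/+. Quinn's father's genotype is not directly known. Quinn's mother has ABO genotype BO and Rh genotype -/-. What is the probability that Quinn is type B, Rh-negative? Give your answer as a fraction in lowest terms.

Quinn's father's ABO genotype from BO × AO: 1/4 AB, 1/4 AO, 1/4 BO, 1/4 OO.
Crossing each possibility with the mother BO and summing P(type B): 1/4·1/2 + 1/4·1/4 + 1/4·3/4 + 1/4·1/2 = 1/2.
Similarly for Rh via the father's Rh distribution: P(Rh-) = 1/2.
Independent loci: 1/2 × 1/2 = 1/4.

1/4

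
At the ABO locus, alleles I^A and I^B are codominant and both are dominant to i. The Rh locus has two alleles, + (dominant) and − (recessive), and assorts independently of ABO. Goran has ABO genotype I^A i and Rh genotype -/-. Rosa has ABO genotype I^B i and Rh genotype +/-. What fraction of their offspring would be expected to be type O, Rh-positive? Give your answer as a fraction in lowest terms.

1/8

ABO cross I^A i × I^B i → offspring phenotypes: 1/4 O, 1/4 A, 1/4 B, 1/4 AB.
Rh cross -/- × +/- → 1/2 Rh+, 1/2 Rh-.
Independent loci: P(type O, Rh-positive) = 1/4 × 1/2 = 1/8.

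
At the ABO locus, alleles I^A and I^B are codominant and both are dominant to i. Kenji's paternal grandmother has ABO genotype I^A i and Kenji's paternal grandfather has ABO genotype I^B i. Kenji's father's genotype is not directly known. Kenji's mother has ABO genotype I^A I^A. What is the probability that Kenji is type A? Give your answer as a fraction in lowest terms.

Kenji's father's ABO genotype from I^A i × I^B i: 1/4 I^A I^B, 1/4 I^A i, 1/4 I^B i, 1/4 i i.
Crossing each possibility with the mother I^A I^A and summing P(type A): 1/4·1/2 + 1/4·1 + 1/4·1/2 + 1/4·1 = 3/4.

3/4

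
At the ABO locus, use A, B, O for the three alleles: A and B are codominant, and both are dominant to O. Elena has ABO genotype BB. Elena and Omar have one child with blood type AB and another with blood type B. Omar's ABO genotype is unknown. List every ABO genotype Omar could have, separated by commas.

AB, AO

For each candidate genotype of Omar, check whether crossing it with BB can produce every observed child phenotype.
  AA → possible child types {AB} ✗
  AB → possible child types {B, AB} ✓
  AO → possible child types {B, AB} ✓
  BB → possible child types {B} ✗
  BO → possible child types {B} ✗
  OO → possible child types {B} ✗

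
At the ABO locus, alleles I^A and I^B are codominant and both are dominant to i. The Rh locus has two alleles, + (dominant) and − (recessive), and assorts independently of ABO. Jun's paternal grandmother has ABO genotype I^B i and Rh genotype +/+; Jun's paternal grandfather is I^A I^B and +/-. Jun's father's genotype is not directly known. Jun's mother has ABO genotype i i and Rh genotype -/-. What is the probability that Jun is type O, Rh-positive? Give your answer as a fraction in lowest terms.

3/16

Jun's father's ABO genotype from I^B i × I^A I^B: 1/4 I^A I^B, 1/4 I^A i, 1/4 I^B I^B, 1/4 I^B i.
Crossing each possibility with the mother i i and summing P(type O): 1/4·0 + 1/4·1/2 + 1/4·0 + 1/4·1/2 = 1/4.
Similarly for Rh via the father's Rh distribution: P(Rh+) = 3/4.
Independent loci: 1/4 × 3/4 = 3/16.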